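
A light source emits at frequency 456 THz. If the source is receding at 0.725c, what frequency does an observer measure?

β = v/c = 0.725
(1-β)/(1+β) = 0.275/1.725 = 0.15942
Doppler factor = √(0.15942) = 0.3993
f_obs = 456 × 0.3993 = 182.1 THz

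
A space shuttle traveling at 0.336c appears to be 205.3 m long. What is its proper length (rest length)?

Contracted length L = 205.3 m
γ = 1/√(1 - 0.336²) = 1.062
L₀ = γL = 1.062 × 205.3 = 218.0 m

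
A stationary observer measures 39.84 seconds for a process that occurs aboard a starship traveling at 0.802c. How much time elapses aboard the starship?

Dilated time Δt = 39.84 seconds
γ = 1/√(1 - 0.802²) = 1.674
Δt₀ = Δt/γ = 39.84/1.674 = 23.80 seconds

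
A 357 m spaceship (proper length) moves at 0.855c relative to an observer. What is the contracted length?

Proper length L₀ = 357 m
γ = 1/√(1 - 0.855²) = 1.928
L = L₀/γ = 357/1.928 = 185.2 m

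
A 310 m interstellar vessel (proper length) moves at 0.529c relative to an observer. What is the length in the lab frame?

Proper length L₀ = 310 m
γ = 1/√(1 - 0.529²) = 1.1784
L = L₀/γ = 310/1.1784 = 263.1 m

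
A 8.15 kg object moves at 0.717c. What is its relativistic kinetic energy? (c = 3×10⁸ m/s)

γ = 1/√(1 - 0.717²) = 1.4346
γ - 1 = 0.4346
KE = (γ-1)mc² = 0.4346 × 8.15 × (3×10⁸)² = 3.188×10¹⁷ J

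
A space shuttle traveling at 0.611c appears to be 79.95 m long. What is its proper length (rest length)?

Contracted length L = 79.95 m
γ = 1/√(1 - 0.611²) = 1.263
L₀ = γL = 1.263 × 79.95 = 101.0 m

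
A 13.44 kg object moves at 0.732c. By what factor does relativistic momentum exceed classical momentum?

p_rel = γmv, p_class = mv
Ratio = γ = 1/√(1 - 0.732²) = 1.468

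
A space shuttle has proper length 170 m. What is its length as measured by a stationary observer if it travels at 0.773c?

Proper length L₀ = 170 m
γ = 1/√(1 - 0.773²) = 1.5763
L = L₀/γ = 170/1.5763 = 107.8 m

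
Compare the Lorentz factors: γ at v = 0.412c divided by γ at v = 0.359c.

γ₁ = 1/√(1 - 0.412²) = 1.097
γ₂ = 1/√(1 - 0.359²) = 1.071
γ₁/γ₂ = 1.097/1.071 = 1.024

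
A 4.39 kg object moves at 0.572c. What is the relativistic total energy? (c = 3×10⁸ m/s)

γ = 1/√(1 - 0.572²) = 1.2191
mc² = 4.39 × (3×10⁸)² = 3.951×10¹⁷ J
E = γmc² = 1.2191 × 3.951×10¹⁷ = 4.817×10¹⁷ J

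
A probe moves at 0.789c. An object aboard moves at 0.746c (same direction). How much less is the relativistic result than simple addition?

Classical: u' + v = 0.746 + 0.789 = 1.535c
Relativistic: u = (0.746 + 0.789)/(1 + 0.588594) = 1.535/1.588594 = 0.9663c
Difference: 1.535 - 0.9663 = 0.5687c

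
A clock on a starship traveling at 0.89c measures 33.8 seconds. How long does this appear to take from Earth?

Proper time Δt₀ = 33.8 seconds
γ = 1/√(1 - 0.89²) = 2.1932
Δt = γΔt₀ = 2.1932 × 33.8 = 74.13 seconds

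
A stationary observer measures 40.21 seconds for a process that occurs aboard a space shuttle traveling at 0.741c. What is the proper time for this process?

Dilated time Δt = 40.21 seconds
γ = 1/√(1 - 0.741²) = 1.489
Δt₀ = Δt/γ = 40.21/1.489 = 27.00 seconds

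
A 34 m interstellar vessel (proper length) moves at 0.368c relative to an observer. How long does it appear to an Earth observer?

Proper length L₀ = 34 m
γ = 1/√(1 - 0.368²) = 1.0755
L = L₀/γ = 34/1.0755 = 31.61 m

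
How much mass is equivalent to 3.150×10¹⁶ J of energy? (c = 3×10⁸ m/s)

From E = mc², we get m = E/c²
c² = (3×10⁸)² = 9×10¹⁶ m²/s²
m = 3.150×10¹⁶ / 9×10¹⁶ = 0.3500 kg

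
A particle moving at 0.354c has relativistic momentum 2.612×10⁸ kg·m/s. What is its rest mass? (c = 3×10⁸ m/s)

γ = 1/√(1 - 0.354²) = 1.0692
v = 0.354 × 3×10⁸ = 1.062×10⁸ m/s
m = p/(γv) = 2.612×10⁸/(1.0692 × 1.062×10⁸) = 2.300 kg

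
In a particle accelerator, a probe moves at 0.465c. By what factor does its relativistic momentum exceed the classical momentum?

p_rel = γmv, p_class = mv
Ratio = γ = 1/√(1 - 0.465²)
= 1/√(0.783775) = 1.130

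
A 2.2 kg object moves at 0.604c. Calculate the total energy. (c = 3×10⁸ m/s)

γ = 1/√(1 - 0.604²) = 1.2547
mc² = 2.2 × (3×10⁸)² = 1.980×10¹⁷ J
E = γmc² = 1.2547 × 1.980×10¹⁷ = 2.484×10¹⁷ J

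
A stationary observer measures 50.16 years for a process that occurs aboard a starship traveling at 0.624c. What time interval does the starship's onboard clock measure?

Dilated time Δt = 50.16 years
γ = 1/√(1 - 0.624²) = 1.2797
Δt₀ = Δt/γ = 50.16/1.2797 = 39.20 years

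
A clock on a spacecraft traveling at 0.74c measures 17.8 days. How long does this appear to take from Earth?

Proper time Δt₀ = 17.8 days
γ = 1/√(1 - 0.74²) = 1.48675
Δt = γΔt₀ = 1.48675 × 17.8 = 26.46 days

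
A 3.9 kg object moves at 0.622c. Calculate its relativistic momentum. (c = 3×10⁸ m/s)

γ = 1/√(1 - 0.622²) = 1.2771
v = 0.622 × 3×10⁸ = 1.866×10⁸ m/s
p = γmv = 1.2771 × 3.9 × 1.866×10⁸ = 9.294×10⁸ kg·m/s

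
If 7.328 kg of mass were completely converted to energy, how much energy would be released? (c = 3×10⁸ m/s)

Using E = mc²:
c² = (3×10⁸)² = 9×10¹⁶ m²/s²
E = 7.328 × 9×10¹⁶ = 6.595×10¹⁷ J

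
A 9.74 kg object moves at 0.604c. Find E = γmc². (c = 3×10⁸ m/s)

γ = 1/√(1 - 0.604²) = 1.255
mc² = 9.74 × (3×10⁸)² = 8.766×10¹⁷ J
E = γmc² = 1.255 × 8.766×10¹⁷ = 1.100×10¹⁸ J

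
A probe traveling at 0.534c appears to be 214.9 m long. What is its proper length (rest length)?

Contracted length L = 214.9 m
γ = 1/√(1 - 0.534²) = 1.183
L₀ = γL = 1.183 × 214.9 = 254.2 m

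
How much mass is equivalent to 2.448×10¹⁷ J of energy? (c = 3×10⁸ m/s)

From E = mc², we get m = E/c²
c² = (3×10⁸)² = 9×10¹⁶ m²/s²
m = 2.448×10¹⁷ / 9×10¹⁶ = 2.720 kg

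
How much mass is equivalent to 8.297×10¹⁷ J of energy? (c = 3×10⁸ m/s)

From E = mc², we get m = E/c²
c² = (3×10⁸)² = 9×10¹⁶ m²/s²
m = 8.297×10¹⁷ / 9×10¹⁶ = 9.219 kg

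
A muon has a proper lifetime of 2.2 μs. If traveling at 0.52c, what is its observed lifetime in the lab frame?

Proper lifetime τ₀ = 2.2 μs
γ = 1/√(1 - 0.52²) = 1.171
τ = γτ₀ = 1.171 × 2.2 μs = 2.576 μs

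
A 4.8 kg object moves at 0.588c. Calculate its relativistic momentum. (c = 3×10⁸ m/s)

γ = 1/√(1 - 0.588²) = 1.236
v = 0.588 × 3×10⁸ = 1.764×10⁸ m/s
p = γmv = 1.236 × 4.8 × 1.764×10⁸ = 1.047×10⁹ kg·m/s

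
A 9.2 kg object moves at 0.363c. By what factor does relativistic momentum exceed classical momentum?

p_rel = γmv, p_class = mv
Ratio = γ = 1/√(1 - 0.363²) = 1.073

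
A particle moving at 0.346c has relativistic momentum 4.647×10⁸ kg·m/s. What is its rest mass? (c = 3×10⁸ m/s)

γ = 1/√(1 - 0.346²) = 1.066
v = 0.346 × 3×10⁸ = 1.038×10⁸ m/s
m = p/(γv) = 4.647×10⁸/(1.066 × 1.038×10⁸) = 4.200 kg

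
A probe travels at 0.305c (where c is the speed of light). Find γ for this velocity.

v/c = 0.305, so (v/c)² = 0.093025
1 - (v/c)² = 0.906975
γ = 1/√(0.906975) = 1.050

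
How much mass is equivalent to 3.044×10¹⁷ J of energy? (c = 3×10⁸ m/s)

From E = mc², we get m = E/c²
c² = (3×10⁸)² = 9×10¹⁶ m²/s²
m = 3.044×10¹⁷ / 9×10¹⁶ = 3.382 kg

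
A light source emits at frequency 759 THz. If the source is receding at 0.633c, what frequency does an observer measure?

β = v/c = 0.633
(1-β)/(1+β) = 0.367/1.633 = 0.22474
Doppler factor = √(0.22474) = 0.4741
f_obs = 759 × 0.4741 = 359.8 THz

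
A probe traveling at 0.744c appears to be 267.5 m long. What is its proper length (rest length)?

Contracted length L = 267.5 m
γ = 1/√(1 - 0.744²) = 1.4966
L₀ = γL = 1.4966 × 267.5 = 400.3 m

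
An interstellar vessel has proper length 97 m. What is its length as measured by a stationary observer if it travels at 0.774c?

Proper length L₀ = 97 m
γ = 1/√(1 - 0.774²) = 1.5793
L = L₀/γ = 97/1.5793 = 61.42 m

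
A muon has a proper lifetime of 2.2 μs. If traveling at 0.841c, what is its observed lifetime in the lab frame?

Proper lifetime τ₀ = 2.2 μs
γ = 1/√(1 - 0.841²) = 1.848
τ = γτ₀ = 1.848 × 2.2 μs = 4.066 μs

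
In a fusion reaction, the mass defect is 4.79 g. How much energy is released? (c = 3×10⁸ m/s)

Convert mass defect: Δm = 4.79 g = 0.00479 kg
E = Δm·c² = 0.00479 × (3×10⁸)²
= 0.00479 × 9×10¹⁶ = 4.311×10¹⁴ J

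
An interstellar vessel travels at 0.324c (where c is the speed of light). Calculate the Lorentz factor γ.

v/c = 0.324, so (v/c)² = 0.104976
1 - (v/c)² = 0.895024
γ = 1/√(0.895024) = 1.057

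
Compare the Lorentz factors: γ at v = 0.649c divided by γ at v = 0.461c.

γ₁ = 1/√(1 - 0.649²) = 1.314
γ₂ = 1/√(1 - 0.461²) = 1.127
γ₁/γ₂ = 1.314/1.127 = 1.166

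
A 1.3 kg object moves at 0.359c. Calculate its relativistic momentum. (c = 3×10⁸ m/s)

γ = 1/√(1 - 0.359²) = 1.071
v = 0.359 × 3×10⁸ = 1.077×10⁸ m/s
p = γmv = 1.071 × 1.3 × 1.077×10⁸ = 1.500×10⁸ kg·m/s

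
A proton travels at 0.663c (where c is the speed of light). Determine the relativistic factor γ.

v/c = 0.663, so (v/c)² = 0.439569
1 - (v/c)² = 0.560431
γ = 1/√(0.560431) = 1.336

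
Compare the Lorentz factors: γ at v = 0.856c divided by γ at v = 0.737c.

γ₁ = 1/√(1 - 0.856²) = 1.934
γ₂ = 1/√(1 - 0.737²) = 1.480
γ₁/γ₂ = 1.934/1.480 = 1.307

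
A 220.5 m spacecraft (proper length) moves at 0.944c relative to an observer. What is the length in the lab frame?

Proper length L₀ = 220.5 m
γ = 1/√(1 - 0.944²) = 3.031
L = L₀/γ = 220.5/3.031 = 72.75 m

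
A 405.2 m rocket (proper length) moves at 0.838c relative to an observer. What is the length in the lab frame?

Proper length L₀ = 405.2 m
γ = 1/√(1 - 0.838²) = 1.833
L = L₀/γ = 405.2/1.833 = 221.1 m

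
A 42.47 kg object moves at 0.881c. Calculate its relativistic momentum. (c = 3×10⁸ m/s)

γ = 1/√(1 - 0.881²) = 2.114
v = 0.881 × 3×10⁸ = 2.643×10⁸ m/s
p = γmv = 2.114 × 42.47 × 2.643×10⁸ = 2.373×10¹⁰ kg·m/s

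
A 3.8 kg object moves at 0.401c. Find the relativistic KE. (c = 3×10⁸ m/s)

γ = 1/√(1 - 0.401²) = 1.09161
γ - 1 = 0.09161
KE = (γ-1)mc² = 0.09161 × 3.8 × (3×10⁸)² = 3.133×10¹⁶ J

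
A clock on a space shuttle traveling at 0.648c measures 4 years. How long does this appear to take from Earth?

Proper time Δt₀ = 4 years
γ = 1/√(1 - 0.648²) = 1.313
Δt = γΔt₀ = 1.313 × 4 = 5.252 years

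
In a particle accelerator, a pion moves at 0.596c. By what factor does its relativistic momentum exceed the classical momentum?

p_rel = γmv, p_class = mv
Ratio = γ = 1/√(1 - 0.596²)
= 1/√(0.644784) = 1.245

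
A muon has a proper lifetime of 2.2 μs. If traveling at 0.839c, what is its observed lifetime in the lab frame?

Proper lifetime τ₀ = 2.2 μs
γ = 1/√(1 - 0.839²) = 1.8378
τ = γτ₀ = 1.8378 × 2.2 μs = 4.043 μs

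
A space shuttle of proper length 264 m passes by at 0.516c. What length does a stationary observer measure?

Proper length L₀ = 264 m
γ = 1/√(1 - 0.516²) = 1.1674
L = L₀/γ = 264/1.1674 = 226.1 m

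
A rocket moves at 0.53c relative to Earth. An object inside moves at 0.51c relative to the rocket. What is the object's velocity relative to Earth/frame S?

u = (u' + v)/(1 + u'v/c²)
Numerator: 0.51 + 0.53 = 1.04
Denominator: 1 + 0.2703 = 1.2703
u = 1.04/1.2703 = 0.8187c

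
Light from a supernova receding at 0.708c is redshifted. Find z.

β = 0.708
(1+β)/(1-β) = 1.708/0.292 = 5.8493
√(5.8493) = 2.419
z = 2.419 - 1 = 1.419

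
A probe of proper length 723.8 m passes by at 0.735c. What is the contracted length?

Proper length L₀ = 723.8 m
γ = 1/√(1 - 0.735²) = 1.4748
L = L₀/γ = 723.8/1.4748 = 490.8 m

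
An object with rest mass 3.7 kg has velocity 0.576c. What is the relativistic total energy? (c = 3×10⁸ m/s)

γ = 1/√(1 - 0.576²) = 1.2233
mc² = 3.7 × (3×10⁸)² = 3.330×10¹⁷ J
E = γmc² = 1.2233 × 3.330×10¹⁷ = 4.074×10¹⁷ J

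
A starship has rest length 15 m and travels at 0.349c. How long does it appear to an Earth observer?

Proper length L₀ = 15 m
γ = 1/√(1 - 0.349²) = 1.067
L = L₀/γ = 15/1.067 = 14.06 m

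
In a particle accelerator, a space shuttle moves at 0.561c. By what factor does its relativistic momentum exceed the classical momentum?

p_rel = γmv, p_class = mv
Ratio = γ = 1/√(1 - 0.561²)
= 1/√(0.685279) = 1.208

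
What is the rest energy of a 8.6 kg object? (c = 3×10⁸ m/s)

c² = (3×10⁸)² = 9.000×10¹⁶ m²/s²
E₀ = mc² = 8.6 × 9.000×10¹⁶ = 7.740×10¹⁷ J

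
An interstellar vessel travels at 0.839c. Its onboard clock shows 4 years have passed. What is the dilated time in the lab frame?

Proper time Δt₀ = 4 years
γ = 1/√(1 - 0.839²) = 1.8378
Δt = γΔt₀ = 1.8378 × 4 = 7.351 years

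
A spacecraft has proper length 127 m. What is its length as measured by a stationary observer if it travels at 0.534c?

Proper length L₀ = 127 m
γ = 1/√(1 - 0.534²) = 1.183
L = L₀/γ = 127/1.183 = 107.4 m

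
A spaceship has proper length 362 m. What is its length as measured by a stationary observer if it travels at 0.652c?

Proper length L₀ = 362 m
γ = 1/√(1 - 0.652²) = 1.319
L = L₀/γ = 362/1.319 = 274.5 m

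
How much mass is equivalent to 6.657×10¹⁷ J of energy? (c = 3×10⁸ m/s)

From E = mc², we get m = E/c²
c² = (3×10⁸)² = 9×10¹⁶ m²/s²
m = 6.657×10¹⁷ / 9×10¹⁶ = 7.397 kg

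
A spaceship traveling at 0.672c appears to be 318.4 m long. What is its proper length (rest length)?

Contracted length L = 318.4 m
γ = 1/√(1 - 0.672²) = 1.35035
L₀ = γL = 1.35035 × 318.4 = 430.0 m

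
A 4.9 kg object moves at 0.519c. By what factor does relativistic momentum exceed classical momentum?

p_rel = γmv, p_class = mv
Ratio = γ = 1/√(1 - 0.519²) = 1.170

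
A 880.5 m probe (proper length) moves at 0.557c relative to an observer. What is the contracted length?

Proper length L₀ = 880.5 m
γ = 1/√(1 - 0.557²) = 1.204
L = L₀/γ = 880.5/1.204 = 731.3 m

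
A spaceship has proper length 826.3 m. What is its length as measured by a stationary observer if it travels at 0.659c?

Proper length L₀ = 826.3 m
γ = 1/√(1 - 0.659²) = 1.3295
L = L₀/γ = 826.3/1.3295 = 621.5 m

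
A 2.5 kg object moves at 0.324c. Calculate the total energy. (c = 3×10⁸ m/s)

γ = 1/√(1 - 0.324²) = 1.057
mc² = 2.5 × (3×10⁸)² = 2.250×10¹⁷ J
E = γmc² = 1.057 × 2.250×10¹⁷ = 2.378×10¹⁷ J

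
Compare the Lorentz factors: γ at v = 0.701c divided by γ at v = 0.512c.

γ₁ = 1/√(1 - 0.701²) = 1.402
γ₂ = 1/√(1 - 0.512²) = 1.164
γ₁/γ₂ = 1.402/1.164 = 1.204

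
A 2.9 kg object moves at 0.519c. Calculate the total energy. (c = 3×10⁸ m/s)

γ = 1/√(1 - 0.519²) = 1.1699
mc² = 2.9 × (3×10⁸)² = 2.610×10¹⁷ J
E = γmc² = 1.1699 × 2.610×10¹⁷ = 3.053×10¹⁷ J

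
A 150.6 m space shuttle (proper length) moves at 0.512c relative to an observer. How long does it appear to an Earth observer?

Proper length L₀ = 150.6 m
γ = 1/√(1 - 0.512²) = 1.164
L = L₀/γ = 150.6/1.164 = 129.4 m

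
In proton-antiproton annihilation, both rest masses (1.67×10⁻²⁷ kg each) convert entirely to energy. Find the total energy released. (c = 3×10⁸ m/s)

Both particles have the same rest mass, so total mass = 2m
E = 2m·c² = 2 × 1.67×10⁻²⁷ × (3×10⁸)²
= 2 × 1.67×10⁻²⁷ × 9×10¹⁶
= 3.006×10⁻¹⁰ J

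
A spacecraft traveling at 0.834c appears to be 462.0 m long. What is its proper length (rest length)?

Contracted length L = 462.0 m
γ = 1/√(1 - 0.834²) = 1.8124
L₀ = γL = 1.8124 × 462.0 = 837.3 m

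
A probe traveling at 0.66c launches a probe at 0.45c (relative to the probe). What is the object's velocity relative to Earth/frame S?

u = (u' + v)/(1 + u'v/c²)
Numerator: 0.45 + 0.66 = 1.11
Denominator: 1 + 0.297 = 1.297
u = 1.11/1.297 = 0.8558c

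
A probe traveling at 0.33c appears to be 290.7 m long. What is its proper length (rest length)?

Contracted length L = 290.7 m
γ = 1/√(1 - 0.33²) = 1.05934
L₀ = γL = 1.05934 × 290.7 = 308.0 m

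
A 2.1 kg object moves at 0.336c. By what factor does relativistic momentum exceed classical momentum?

p_rel = γmv, p_class = mv
Ratio = γ = 1/√(1 - 0.336²) = 1.062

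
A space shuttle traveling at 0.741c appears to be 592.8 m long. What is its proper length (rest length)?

Contracted length L = 592.8 m
γ = 1/√(1 - 0.741²) = 1.4892
L₀ = γL = 1.4892 × 592.8 = 882.8 m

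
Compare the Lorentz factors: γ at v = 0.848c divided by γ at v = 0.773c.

γ₁ = 1/√(1 - 0.848²) = 1.887
γ₂ = 1/√(1 - 0.773²) = 1.576
γ₁/γ₂ = 1.887/1.576 = 1.197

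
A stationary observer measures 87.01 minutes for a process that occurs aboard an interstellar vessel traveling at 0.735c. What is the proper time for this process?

Dilated time Δt = 87.01 minutes
γ = 1/√(1 - 0.735²) = 1.4748
Δt₀ = Δt/γ = 87.01/1.4748 = 59.00 minutes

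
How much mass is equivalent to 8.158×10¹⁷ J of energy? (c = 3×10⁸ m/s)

From E = mc², we get m = E/c²
c² = (3×10⁸)² = 9×10¹⁶ m²/s²
m = 8.158×10¹⁷ / 9×10¹⁶ = 9.064 kg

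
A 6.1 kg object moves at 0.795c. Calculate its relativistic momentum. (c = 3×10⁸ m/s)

γ = 1/√(1 - 0.795²) = 1.6485
v = 0.795 × 3×10⁸ = 2.385×10⁸ m/s
p = γmv = 1.6485 × 6.1 × 2.385×10⁸ = 2.398×10⁹ kg·m/s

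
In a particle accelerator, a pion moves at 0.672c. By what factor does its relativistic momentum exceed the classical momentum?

p_rel = γmv, p_class = mv
Ratio = γ = 1/√(1 - 0.672²)
= 1/√(0.548416) = 1.350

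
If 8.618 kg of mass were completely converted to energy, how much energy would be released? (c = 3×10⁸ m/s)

Using E = mc²:
c² = (3×10⁸)² = 9×10¹⁶ m²/s²
E = 8.618 × 9×10¹⁶ = 7.756×10¹⁷ J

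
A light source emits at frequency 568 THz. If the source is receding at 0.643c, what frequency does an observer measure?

β = v/c = 0.643
(1-β)/(1+β) = 0.357/1.643 = 0.21729
Doppler factor = √(0.21729) = 0.46614
f_obs = 568 × 0.46614 = 264.8 THz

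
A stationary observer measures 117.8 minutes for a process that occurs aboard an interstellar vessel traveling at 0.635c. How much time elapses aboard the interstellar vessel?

Dilated time Δt = 117.8 minutes
γ = 1/√(1 - 0.635²) = 1.2945
Δt₀ = Δt/γ = 117.8/1.2945 = 91.00 minutes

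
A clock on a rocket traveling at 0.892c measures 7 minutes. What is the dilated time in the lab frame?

Proper time Δt₀ = 7 minutes
γ = 1/√(1 - 0.892²) = 2.2122
Δt = γΔt₀ = 2.2122 × 7 = 15.49 minutes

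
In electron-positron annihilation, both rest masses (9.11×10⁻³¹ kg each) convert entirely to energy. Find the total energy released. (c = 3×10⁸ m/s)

Both particles have the same rest mass, so total mass = 2m
E = 2m·c² = 2 × 9.11×10⁻³¹ × (3×10⁸)²
= 2 × 9.11×10⁻³¹ × 9×10¹⁶
= 1.640×10⁻¹³ J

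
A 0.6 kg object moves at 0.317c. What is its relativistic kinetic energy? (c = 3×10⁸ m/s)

γ = 1/√(1 - 0.317²) = 1.054379
γ - 1 = 0.054379
KE = (γ-1)mc² = 0.054379 × 0.6 × (3×10⁸)² = 2.936×10¹⁵ J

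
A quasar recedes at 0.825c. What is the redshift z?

β = 0.825
(1+β)/(1-β) = 1.825/0.175 = 10.429
√(10.429) = 3.229
z = 3.229 - 1 = 2.229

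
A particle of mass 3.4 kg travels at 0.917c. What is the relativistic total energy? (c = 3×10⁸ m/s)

γ = 1/√(1 - 0.917²) = 2.507
mc² = 3.4 × (3×10⁸)² = 3.060×10¹⁷ J
E = γmc² = 2.507 × 3.060×10¹⁷ = 7.671×10¹⁷ J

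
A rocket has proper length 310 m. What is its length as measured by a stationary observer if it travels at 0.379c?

Proper length L₀ = 310 m
γ = 1/√(1 - 0.379²) = 1.0806
L = L₀/γ = 310/1.0806 = 286.9 m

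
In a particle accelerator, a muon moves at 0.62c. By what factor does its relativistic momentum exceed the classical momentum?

p_rel = γmv, p_class = mv
Ratio = γ = 1/√(1 - 0.62²)
= 1/√(0.6156) = 1.275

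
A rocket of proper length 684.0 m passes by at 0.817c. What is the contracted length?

Proper length L₀ = 684.0 m
γ = 1/√(1 - 0.817²) = 1.7342
L = L₀/γ = 684.0/1.7342 = 394.4 m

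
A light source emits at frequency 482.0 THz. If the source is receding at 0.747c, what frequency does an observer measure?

β = v/c = 0.747
(1-β)/(1+β) = 0.253/1.747 = 0.14482
Doppler factor = √(0.14482) = 0.3806
f_obs = 482.0 × 0.3806 = 183.4 THz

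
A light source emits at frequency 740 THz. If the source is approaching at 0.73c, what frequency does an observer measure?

β = v/c = 0.73
(1+β)/(1-β) = 1.73/0.27 = 6.407
Doppler factor = √(6.407) = 2.531
f_obs = 740 × 2.531 = 1873 THz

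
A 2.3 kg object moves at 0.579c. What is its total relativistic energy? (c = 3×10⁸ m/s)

γ = 1/√(1 - 0.579²) = 1.2265
mc² = 2.3 × (3×10⁸)² = 2.070×10¹⁷ J
E = γmc² = 1.2265 × 2.070×10¹⁷ = 2.539×10¹⁷ J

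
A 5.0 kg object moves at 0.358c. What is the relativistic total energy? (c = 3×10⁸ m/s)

γ = 1/√(1 - 0.358²) = 1.07098
mc² = 5.0 × (3×10⁸)² = 4.500×10¹⁷ J
E = γmc² = 1.07098 × 4.500×10¹⁷ = 4.819×10¹⁷ J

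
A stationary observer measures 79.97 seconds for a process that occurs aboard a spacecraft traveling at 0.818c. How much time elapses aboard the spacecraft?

Dilated time Δt = 79.97 seconds
γ = 1/√(1 - 0.818²) = 1.7385
Δt₀ = Δt/γ = 79.97/1.7385 = 46.00 seconds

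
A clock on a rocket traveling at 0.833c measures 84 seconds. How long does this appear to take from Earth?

Proper time Δt₀ = 84 seconds
γ = 1/√(1 - 0.833²) = 1.807
Δt = γΔt₀ = 1.807 × 84 = 151.8 seconds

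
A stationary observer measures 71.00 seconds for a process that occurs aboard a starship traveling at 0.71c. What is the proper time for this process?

Dilated time Δt = 71.00 seconds
γ = 1/√(1 - 0.71²) = 1.420
Δt₀ = Δt/γ = 71.00/1.420 = 50.00 seconds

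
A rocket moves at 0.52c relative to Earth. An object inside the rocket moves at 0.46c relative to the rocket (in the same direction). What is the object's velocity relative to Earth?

u = (u' + v)/(1 + u'v/c²)
Numerator: 0.46 + 0.52 = 0.98
Denominator: 1 + 0.2392 = 1.2392
u = 0.98/1.2392 = 0.7908c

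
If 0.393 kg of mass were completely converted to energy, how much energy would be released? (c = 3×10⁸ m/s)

Using E = mc²:
c² = (3×10⁸)² = 9×10¹⁶ m²/s²
E = 0.393 × 9×10¹⁶ = 3.537×10¹⁶ J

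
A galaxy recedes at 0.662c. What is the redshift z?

β = 0.662
(1+β)/(1-β) = 1.662/0.338 = 4.917
√(4.917) = 2.217
z = 2.217 - 1 = 1.217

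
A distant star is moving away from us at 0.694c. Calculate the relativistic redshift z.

β = 0.694
(1+β)/(1-β) = 1.694/0.306 = 5.536
√(5.536) = 2.353
z = 2.353 - 1 = 1.353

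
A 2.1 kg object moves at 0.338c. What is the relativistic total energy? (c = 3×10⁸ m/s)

γ = 1/√(1 - 0.338²) = 1.0625
mc² = 2.1 × (3×10⁸)² = 1.890×10¹⁷ J
E = γmc² = 1.0625 × 1.890×10¹⁷ = 2.008×10¹⁷ J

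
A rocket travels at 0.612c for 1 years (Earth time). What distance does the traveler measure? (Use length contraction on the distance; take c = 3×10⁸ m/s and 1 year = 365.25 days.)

Earth distance: d = v × t = 0.612c × 1 yr = 5.7940×10¹⁵ m
γ = 1.2644
d' = d/γ = 5.7940×10¹⁵/1.2644 = 4.582×10¹⁵ m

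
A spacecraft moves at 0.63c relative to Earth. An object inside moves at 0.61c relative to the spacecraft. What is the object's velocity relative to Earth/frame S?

u = (u' + v)/(1 + u'v/c²)
Numerator: 0.61 + 0.63 = 1.24
Denominator: 1 + 0.3843 = 1.3843
u = 1.24/1.3843 = 0.8958c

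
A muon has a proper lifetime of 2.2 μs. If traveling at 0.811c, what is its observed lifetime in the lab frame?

Proper lifetime τ₀ = 2.2 μs
γ = 1/√(1 - 0.811²) = 1.709
τ = γτ₀ = 1.709 × 2.2 μs = 3.760 μs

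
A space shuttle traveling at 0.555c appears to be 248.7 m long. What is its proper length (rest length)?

Contracted length L = 248.7 m
γ = 1/√(1 - 0.555²) = 1.2021
L₀ = γL = 1.2021 × 248.7 = 299.0 m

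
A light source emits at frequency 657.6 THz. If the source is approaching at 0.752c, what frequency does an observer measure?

β = v/c = 0.752
(1+β)/(1-β) = 1.752/0.248 = 7.065
Doppler factor = √(7.065) = 2.658
f_obs = 657.6 × 2.658 = 1748 THz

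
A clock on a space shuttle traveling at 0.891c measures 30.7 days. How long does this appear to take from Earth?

Proper time Δt₀ = 30.7 days
γ = 1/√(1 - 0.891²) = 2.2026
Δt = γΔt₀ = 2.2026 × 30.7 = 67.62 days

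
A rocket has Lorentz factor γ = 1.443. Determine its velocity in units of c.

From γ = 1/√(1 - v²/c²):
1/γ² = 1/1.443² = 0.48025
v²/c² = 1 - 0.48025 = 0.51975
v/c = √(0.51975) = 0.7209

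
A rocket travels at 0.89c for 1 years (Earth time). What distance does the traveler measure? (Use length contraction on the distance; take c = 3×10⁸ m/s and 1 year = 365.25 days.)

Earth distance: d = v × t = 0.89c × 1 yr = 8.426×10¹⁵ m
γ = 2.193
d' = d/γ = 8.426×10¹⁵/2.193 = 3.842×10¹⁵ m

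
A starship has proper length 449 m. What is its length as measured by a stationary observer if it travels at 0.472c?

Proper length L₀ = 449 m
γ = 1/√(1 - 0.472²) = 1.1343
L = L₀/γ = 449/1.1343 = 395.8 m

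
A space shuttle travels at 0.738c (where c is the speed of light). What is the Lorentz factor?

v/c = 0.738, so (v/c)² = 0.544644
1 - (v/c)² = 0.455356
γ = 1/√(0.455356) = 1.482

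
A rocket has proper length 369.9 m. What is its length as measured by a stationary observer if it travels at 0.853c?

Proper length L₀ = 369.9 m
γ = 1/√(1 - 0.853²) = 1.916
L = L₀/γ = 369.9/1.916 = 193.1 m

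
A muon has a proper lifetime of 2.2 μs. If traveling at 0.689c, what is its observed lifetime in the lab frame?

Proper lifetime τ₀ = 2.2 μs
γ = 1/√(1 - 0.689²) = 1.37976
τ = γτ₀ = 1.37976 × 2.2 μs = 3.035 μs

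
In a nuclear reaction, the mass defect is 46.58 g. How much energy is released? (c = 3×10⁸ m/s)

Convert mass defect: Δm = 46.58 g = 0.04658 kg
E = Δm·c² = 0.04658 × (3×10⁸)²
= 0.04658 × 9×10¹⁶ = 4.192×10¹⁵ J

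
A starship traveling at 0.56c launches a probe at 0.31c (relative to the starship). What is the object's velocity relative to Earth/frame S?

u = (u' + v)/(1 + u'v/c²)
Numerator: 0.31 + 0.56 = 0.87
Denominator: 1 + 0.1736 = 1.1736
u = 0.87/1.1736 = 0.7413c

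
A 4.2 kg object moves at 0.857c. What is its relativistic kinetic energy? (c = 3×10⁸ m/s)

γ = 1/√(1 - 0.857²) = 1.9406
γ - 1 = 0.9406
KE = (γ-1)mc² = 0.9406 × 4.2 × (3×10⁸)² = 3.555×10¹⁷ J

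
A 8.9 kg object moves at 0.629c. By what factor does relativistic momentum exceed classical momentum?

p_rel = γmv, p_class = mv
Ratio = γ = 1/√(1 - 0.629²) = 1.286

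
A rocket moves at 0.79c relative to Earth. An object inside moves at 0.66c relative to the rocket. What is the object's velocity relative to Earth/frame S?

u = (u' + v)/(1 + u'v/c²)
Numerator: 0.66 + 0.79 = 1.45
Denominator: 1 + 0.5214 = 1.5214
u = 1.45/1.5214 = 0.9531c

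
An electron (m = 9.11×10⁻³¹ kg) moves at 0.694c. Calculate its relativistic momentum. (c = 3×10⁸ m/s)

γ = 1/√(1 - 0.694²) = 1.3889
v = 0.694 × 3×10⁸ = 2.082×10⁸ m/s
p = γmv = 1.3889 × 9.11×10⁻³¹ × 2.082×10⁸ = 2.634×10⁻²² kg·m/s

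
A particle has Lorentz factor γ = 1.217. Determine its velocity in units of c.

From γ = 1/√(1 - v²/c²):
1/γ² = 1/1.217² = 0.6752
v²/c² = 1 - 0.6752 = 0.3248
v/c = √(0.3248) = 0.5699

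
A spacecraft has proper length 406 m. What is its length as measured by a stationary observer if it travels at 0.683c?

Proper length L₀ = 406 m
γ = 1/√(1 - 0.683²) = 1.3691
L = L₀/γ = 406/1.3691 = 296.5 m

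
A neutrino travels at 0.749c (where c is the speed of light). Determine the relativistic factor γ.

v/c = 0.749, so (v/c)² = 0.561001
1 - (v/c)² = 0.438999
γ = 1/√(0.438999) = 1.509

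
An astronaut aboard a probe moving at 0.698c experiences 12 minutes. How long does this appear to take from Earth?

Proper time Δt₀ = 12 minutes
γ = 1/√(1 - 0.698²) = 1.3965
Δt = γΔt₀ = 1.3965 × 12 = 16.76 minutes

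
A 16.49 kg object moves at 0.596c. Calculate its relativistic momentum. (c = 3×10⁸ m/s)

γ = 1/√(1 - 0.596²) = 1.2454
v = 0.596 × 3×10⁸ = 1.788×10⁸ m/s
p = γmv = 1.2454 × 16.49 × 1.788×10⁸ = 3.672×10⁹ kg·m/s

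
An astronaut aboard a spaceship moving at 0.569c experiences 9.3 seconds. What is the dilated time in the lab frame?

Proper time Δt₀ = 9.3 seconds
γ = 1/√(1 - 0.569²) = 1.216
Δt = γΔt₀ = 1.216 × 9.3 = 11.31 seconds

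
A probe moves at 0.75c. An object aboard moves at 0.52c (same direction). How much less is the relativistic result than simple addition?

Classical: u' + v = 0.52 + 0.75 = 1.27c
Relativistic: u = (0.52 + 0.75)/(1 + 0.39) = 1.27/1.39 = 0.9137c
Difference: 1.27 - 0.9137 = 0.3563c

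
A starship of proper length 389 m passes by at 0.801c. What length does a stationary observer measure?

Proper length L₀ = 389 m
γ = 1/√(1 - 0.801²) = 1.670
L = L₀/γ = 389/1.670 = 232.9 m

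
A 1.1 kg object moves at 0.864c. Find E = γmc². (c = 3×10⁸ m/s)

γ = 1/√(1 - 0.864²) = 1.986
mc² = 1.1 × (3×10⁸)² = 9.900×10¹⁶ J
E = γmc² = 1.986 × 9.900×10¹⁶ = 1.966×10¹⁷ J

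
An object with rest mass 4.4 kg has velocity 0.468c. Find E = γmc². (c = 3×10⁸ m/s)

γ = 1/√(1 - 0.468²) = 1.1316
mc² = 4.4 × (3×10⁸)² = 3.960×10¹⁷ J
E = γmc² = 1.1316 × 3.960×10¹⁷ = 4.481×10¹⁷ J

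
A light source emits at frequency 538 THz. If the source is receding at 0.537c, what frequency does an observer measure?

β = v/c = 0.537
(1-β)/(1+β) = 0.463/1.537 = 0.3012
Doppler factor = √(0.3012) = 0.5488
f_obs = 538 × 0.5488 = 295.3 THz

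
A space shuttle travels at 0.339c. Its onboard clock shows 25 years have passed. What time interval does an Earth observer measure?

Proper time Δt₀ = 25 years
γ = 1/√(1 - 0.339²) = 1.0629
Δt = γΔt₀ = 1.0629 × 25 = 26.57 years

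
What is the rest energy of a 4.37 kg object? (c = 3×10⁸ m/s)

c² = (3×10⁸)² = 9.000×10¹⁶ m²/s²
E₀ = mc² = 4.37 × 9.000×10¹⁶ = 3.933×10¹⁷ J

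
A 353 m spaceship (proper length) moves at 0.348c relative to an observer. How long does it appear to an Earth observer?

Proper length L₀ = 353 m
γ = 1/√(1 - 0.348²) = 1.0667
L = L₀/γ = 353/1.0667 = 330.9 m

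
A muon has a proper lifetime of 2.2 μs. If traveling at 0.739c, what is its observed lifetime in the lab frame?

Proper lifetime τ₀ = 2.2 μs
γ = 1/√(1 - 0.739²) = 1.48433
τ = γτ₀ = 1.48433 × 2.2 μs = 3.266 μs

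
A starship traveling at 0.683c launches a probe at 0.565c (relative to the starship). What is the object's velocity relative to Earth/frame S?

u = (u' + v)/(1 + u'v/c²)
Numerator: 0.565 + 0.683 = 1.248
Denominator: 1 + 0.385895 = 1.385895
u = 1.248/1.385895 = 0.9005c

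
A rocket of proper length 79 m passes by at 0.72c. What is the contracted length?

Proper length L₀ = 79 m
γ = 1/√(1 - 0.72²) = 1.441
L = L₀/γ = 79/1.441 = 54.82 m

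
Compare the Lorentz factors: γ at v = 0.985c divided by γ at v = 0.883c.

γ₁ = 1/√(1 - 0.985²) = 5.7953
γ₂ = 1/√(1 - 0.883²) = 2.1305
γ₁/γ₂ = 5.7953/2.1305 = 2.720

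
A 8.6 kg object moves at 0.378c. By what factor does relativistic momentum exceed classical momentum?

p_rel = γmv, p_class = mv
Ratio = γ = 1/√(1 - 0.378²) = 1.080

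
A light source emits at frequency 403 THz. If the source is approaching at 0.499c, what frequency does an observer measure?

β = v/c = 0.499
(1+β)/(1-β) = 1.499/0.501 = 2.992
Doppler factor = √(2.992) = 1.7297
f_obs = 403 × 1.7297 = 697.1 THz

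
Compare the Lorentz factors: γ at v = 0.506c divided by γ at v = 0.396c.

γ₁ = 1/√(1 - 0.506²) = 1.1594
γ₂ = 1/√(1 - 0.396²) = 1.0890
γ₁/γ₂ = 1.1594/1.0890 = 1.065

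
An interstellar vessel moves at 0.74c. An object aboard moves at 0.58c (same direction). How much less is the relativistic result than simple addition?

Classical: u' + v = 0.58 + 0.74 = 1.32c
Relativistic: u = (0.58 + 0.74)/(1 + 0.4292) = 1.32/1.4292 = 0.9236c
Difference: 1.32 - 0.9236 = 0.3964c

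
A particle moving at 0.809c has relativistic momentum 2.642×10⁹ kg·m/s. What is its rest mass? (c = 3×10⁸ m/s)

γ = 1/√(1 - 0.809²) = 1.7012
v = 0.809 × 3×10⁸ = 2.427×10⁸ m/s
m = p/(γv) = 2.642×10⁹/(1.7012 × 2.427×10⁸) = 6.399 kg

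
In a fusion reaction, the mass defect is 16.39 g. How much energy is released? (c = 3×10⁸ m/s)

Convert mass defect: Δm = 16.39 g = 0.01639 kg
E = Δm·c² = 0.01639 × (3×10⁸)²
= 0.01639 × 9×10¹⁶ = 1.475×10¹⁵ J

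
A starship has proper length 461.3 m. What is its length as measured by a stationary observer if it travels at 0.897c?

Proper length L₀ = 461.3 m
γ = 1/√(1 - 0.897²) = 2.262
L = L₀/γ = 461.3/2.262 = 203.9 m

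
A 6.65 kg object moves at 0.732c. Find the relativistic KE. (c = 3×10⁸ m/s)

γ = 1/√(1 - 0.732²) = 1.4678
γ - 1 = 0.4678
KE = (γ-1)mc² = 0.4678 × 6.65 × (3×10⁸)² = 2.800×10¹⁷ J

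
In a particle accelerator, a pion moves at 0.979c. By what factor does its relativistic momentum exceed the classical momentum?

p_rel = γmv, p_class = mv
Ratio = γ = 1/√(1 - 0.979²)
= 1/√(0.041559) = 4.905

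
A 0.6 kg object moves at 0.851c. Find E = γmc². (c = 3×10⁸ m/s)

γ = 1/√(1 - 0.851²) = 1.904
mc² = 0.6 × (3×10⁸)² = 5.400×10¹⁶ J
E = γmc² = 1.904 × 5.400×10¹⁶ = 1.028×10¹⁷ J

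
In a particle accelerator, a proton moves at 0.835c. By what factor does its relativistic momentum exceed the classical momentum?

p_rel = γmv, p_class = mv
Ratio = γ = 1/√(1 - 0.835²)
= 1/√(0.302775) = 1.817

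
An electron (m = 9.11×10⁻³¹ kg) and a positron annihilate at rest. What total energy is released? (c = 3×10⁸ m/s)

Both particles have the same rest mass, so total mass = 2m
E = 2m·c² = 2 × 9.11×10⁻³¹ × (3×10⁸)²
= 2 × 9.11×10⁻³¹ × 9×10¹⁶
= 1.640×10⁻¹³ J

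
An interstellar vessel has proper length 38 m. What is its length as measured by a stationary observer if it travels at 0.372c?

Proper length L₀ = 38 m
γ = 1/√(1 - 0.372²) = 1.0773
L = L₀/γ = 38/1.0773 = 35.27 m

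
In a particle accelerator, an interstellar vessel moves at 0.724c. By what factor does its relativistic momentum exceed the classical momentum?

p_rel = γmv, p_class = mv
Ratio = γ = 1/√(1 - 0.724²)
= 1/√(0.475824) = 1.450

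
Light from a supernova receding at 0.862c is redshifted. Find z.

β = 0.862
(1+β)/(1-β) = 1.862/0.138 = 13.49
√(13.49) = 3.673
z = 3.673 - 1 = 2.673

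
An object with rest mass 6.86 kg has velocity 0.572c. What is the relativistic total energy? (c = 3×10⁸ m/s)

γ = 1/√(1 - 0.572²) = 1.2191
mc² = 6.86 × (3×10⁸)² = 6.174×10¹⁷ J
E = γmc² = 1.2191 × 6.174×10¹⁷ = 7.527×10¹⁷ J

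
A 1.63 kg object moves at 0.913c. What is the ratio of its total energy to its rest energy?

E = γmc², E₀ = mc²
E/E₀ = γ = 1/√(1 - 0.913²) = 2.451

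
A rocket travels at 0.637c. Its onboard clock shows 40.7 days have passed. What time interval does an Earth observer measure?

Proper time Δt₀ = 40.7 days
γ = 1/√(1 - 0.637²) = 1.2972
Δt = γΔt₀ = 1.2972 × 40.7 = 52.80 days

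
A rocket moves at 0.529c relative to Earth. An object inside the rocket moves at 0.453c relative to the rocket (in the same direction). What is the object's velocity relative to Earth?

u = (u' + v)/(1 + u'v/c²)
Numerator: 0.453 + 0.529 = 0.982
Denominator: 1 + 0.239637 = 1.239637
u = 0.982/1.239637 = 0.7922c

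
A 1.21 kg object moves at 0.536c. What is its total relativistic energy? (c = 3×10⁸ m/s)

γ = 1/√(1 - 0.536²) = 1.185
mc² = 1.21 × (3×10⁸)² = 1.089×10¹⁷ J
E = γmc² = 1.185 × 1.089×10¹⁷ = 1.290×10¹⁷ J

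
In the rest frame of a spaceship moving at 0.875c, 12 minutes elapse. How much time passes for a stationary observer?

Proper time Δt₀ = 12 minutes
γ = 1/√(1 - 0.875²) = 2.066
Δt = γΔt₀ = 2.066 × 12 = 24.79 minutes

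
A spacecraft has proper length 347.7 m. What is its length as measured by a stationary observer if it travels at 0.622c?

Proper length L₀ = 347.7 m
γ = 1/√(1 - 0.622²) = 1.277
L = L₀/γ = 347.7/1.277 = 272.3 m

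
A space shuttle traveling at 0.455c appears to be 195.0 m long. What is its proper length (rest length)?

Contracted length L = 195.0 m
γ = 1/√(1 - 0.455²) = 1.123
L₀ = γL = 1.123 × 195.0 = 219.0 m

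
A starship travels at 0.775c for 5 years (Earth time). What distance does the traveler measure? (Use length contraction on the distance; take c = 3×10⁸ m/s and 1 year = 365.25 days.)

Earth distance: d = v × t = 0.775c × 5 yr = 3.6686×10¹⁶ m
γ = 1.5824
d' = d/γ = 3.6686×10¹⁶/1.5824 = 2.318×10¹⁶ m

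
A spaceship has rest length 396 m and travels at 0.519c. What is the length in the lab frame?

Proper length L₀ = 396 m
γ = 1/√(1 - 0.519²) = 1.170
L = L₀/γ = 396/1.170 = 338.5 m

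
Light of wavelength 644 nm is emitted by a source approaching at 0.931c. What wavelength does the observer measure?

β = 0.931
Wavelength Doppler factor = √(0.069/1.931) = √(0.03573) = 0.1890
λ_obs = 644 × 0.1890 = 121.7 nm (blueshift)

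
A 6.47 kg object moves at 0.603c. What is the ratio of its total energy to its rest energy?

E = γmc², E₀ = mc²
E/E₀ = γ = 1/√(1 - 0.603²) = 1.254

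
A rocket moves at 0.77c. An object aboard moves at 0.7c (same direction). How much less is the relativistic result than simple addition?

Classical: u' + v = 0.7 + 0.77 = 1.47c
Relativistic: u = (0.7 + 0.77)/(1 + 0.539) = 1.47/1.539 = 0.9552c
Difference: 1.47 - 0.9552 = 0.5148c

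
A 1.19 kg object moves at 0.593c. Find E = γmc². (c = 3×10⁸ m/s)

γ = 1/√(1 - 0.593²) = 1.242
mc² = 1.19 × (3×10⁸)² = 1.071×10¹⁷ J
E = γmc² = 1.242 × 1.071×10¹⁷ = 1.330×10¹⁷ J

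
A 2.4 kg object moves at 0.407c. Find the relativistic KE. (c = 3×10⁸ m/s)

γ = 1/√(1 - 0.407²) = 1.09478
γ - 1 = 0.09478
KE = (γ-1)mc² = 0.09478 × 2.4 × (3×10⁸)² = 2.047×10¹⁶ J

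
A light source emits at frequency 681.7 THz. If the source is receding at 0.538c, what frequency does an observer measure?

β = v/c = 0.538
(1-β)/(1+β) = 0.462/1.538 = 0.3004
Doppler factor = √(0.3004) = 0.5481
f_obs = 681.7 × 0.5481 = 373.6 THz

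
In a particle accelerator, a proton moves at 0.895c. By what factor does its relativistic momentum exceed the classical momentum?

p_rel = γmv, p_class = mv
Ratio = γ = 1/√(1 - 0.895²)
= 1/√(0.198975) = 2.242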